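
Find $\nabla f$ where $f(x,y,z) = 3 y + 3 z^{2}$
(0, 3, 6*z)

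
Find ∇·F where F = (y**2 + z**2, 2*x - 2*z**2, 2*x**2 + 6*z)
6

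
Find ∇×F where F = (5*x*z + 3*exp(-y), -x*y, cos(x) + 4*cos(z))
(0, 5*x + sin(x), -y + 3*exp(-y))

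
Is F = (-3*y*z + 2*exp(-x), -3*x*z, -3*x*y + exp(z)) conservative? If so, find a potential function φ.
Yes, F is conservative. φ = -3*x*y*z + exp(z) - 2*exp(-x)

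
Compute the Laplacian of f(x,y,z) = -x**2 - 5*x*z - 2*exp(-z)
-2 - 2*exp(-z)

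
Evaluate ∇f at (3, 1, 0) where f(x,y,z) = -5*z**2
(0, 0, 0)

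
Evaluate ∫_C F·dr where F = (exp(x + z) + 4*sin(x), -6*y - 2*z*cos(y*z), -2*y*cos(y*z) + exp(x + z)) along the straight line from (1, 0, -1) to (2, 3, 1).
-28 - 2*sin(3) - 4*cos(2) + 4*cos(1) + exp(3)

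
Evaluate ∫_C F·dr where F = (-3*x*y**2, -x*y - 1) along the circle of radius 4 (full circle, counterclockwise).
0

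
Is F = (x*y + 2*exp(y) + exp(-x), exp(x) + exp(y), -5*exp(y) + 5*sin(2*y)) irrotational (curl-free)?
No, ∇×F = (-5*exp(y) + 10*cos(2*y), 0, -x + exp(x) - 2*exp(y))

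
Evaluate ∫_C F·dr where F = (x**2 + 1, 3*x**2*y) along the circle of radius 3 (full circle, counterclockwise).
0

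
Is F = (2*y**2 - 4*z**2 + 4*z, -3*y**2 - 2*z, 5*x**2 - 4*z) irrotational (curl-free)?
No, ∇×F = (2, -10*x - 8*z + 4, -4*y)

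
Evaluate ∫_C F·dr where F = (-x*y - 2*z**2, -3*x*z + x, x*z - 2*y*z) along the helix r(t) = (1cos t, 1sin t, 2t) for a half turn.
-40 - 15*pi/2 + 13*pi**2/2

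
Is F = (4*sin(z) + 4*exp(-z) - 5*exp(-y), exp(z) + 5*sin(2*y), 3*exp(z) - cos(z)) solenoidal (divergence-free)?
No, ∇·F = 3*exp(z) + sin(z) + 10*cos(2*y)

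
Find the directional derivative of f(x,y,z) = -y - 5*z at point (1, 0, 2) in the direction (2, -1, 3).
-sqrt(14)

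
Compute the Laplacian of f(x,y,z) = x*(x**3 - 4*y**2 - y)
4*x*(3*x - 2)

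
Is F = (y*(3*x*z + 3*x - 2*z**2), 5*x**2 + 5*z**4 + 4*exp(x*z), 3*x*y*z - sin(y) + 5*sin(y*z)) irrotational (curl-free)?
No, ∇×F = (3*x*z - 4*x*exp(x*z) - 20*z**3 + 5*z*cos(y*z) - cos(y), y*(3*x - 7*z), -3*x*z + 7*x + 2*z**2 + 4*z*exp(x*z))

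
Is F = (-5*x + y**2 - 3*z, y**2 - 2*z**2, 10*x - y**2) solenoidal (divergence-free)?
No, ∇·F = 2*y - 5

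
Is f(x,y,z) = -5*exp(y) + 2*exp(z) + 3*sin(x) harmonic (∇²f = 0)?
No, ∇²f = -5*exp(y) + 2*exp(z) - 3*sin(x)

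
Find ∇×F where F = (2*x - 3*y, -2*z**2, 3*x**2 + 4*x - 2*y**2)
(-4*y + 4*z, -6*x - 4, 3)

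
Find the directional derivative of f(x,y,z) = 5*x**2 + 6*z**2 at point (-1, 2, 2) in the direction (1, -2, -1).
-17*sqrt(6)/3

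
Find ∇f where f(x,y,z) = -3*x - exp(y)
(-3, -exp(y), 0)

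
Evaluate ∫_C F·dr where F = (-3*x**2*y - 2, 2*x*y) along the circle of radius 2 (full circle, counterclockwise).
12*pi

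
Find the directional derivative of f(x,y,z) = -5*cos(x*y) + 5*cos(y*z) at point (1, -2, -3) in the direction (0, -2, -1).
2*sqrt(5)*(sin(2) - 4*sin(6))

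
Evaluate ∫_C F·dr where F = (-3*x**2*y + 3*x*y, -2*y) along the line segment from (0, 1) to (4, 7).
-280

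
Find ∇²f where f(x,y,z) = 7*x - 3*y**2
-6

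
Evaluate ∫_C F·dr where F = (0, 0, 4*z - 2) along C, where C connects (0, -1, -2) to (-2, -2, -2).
0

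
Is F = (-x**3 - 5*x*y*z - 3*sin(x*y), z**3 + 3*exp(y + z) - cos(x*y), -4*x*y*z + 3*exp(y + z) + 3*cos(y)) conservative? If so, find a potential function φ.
No, ∇×F = (-4*x*z - 3*z**2 - 3*sin(y), y*(-5*x + 4*z), 5*x*z + 3*x*cos(x*y) + y*sin(x*y)) ≠ 0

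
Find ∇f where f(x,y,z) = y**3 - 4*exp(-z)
(0, 3*y**2, 4*exp(-z))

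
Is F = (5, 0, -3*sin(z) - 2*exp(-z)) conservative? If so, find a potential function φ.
Yes, F is conservative. φ = 5*x + 3*cos(z) + 2*exp(-z)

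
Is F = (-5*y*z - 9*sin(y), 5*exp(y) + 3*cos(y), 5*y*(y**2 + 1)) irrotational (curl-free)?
No, ∇×F = (15*y**2 + 5, -5*y, 5*z + 9*cos(y))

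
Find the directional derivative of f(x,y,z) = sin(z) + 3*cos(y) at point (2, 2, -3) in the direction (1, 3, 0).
-9*sqrt(10)*sin(2)/10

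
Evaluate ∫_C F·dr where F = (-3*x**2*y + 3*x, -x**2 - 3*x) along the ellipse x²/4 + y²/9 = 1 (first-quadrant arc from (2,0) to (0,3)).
-14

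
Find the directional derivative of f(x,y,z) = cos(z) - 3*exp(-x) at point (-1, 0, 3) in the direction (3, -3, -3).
sqrt(3)*(sin(3)/3 + E)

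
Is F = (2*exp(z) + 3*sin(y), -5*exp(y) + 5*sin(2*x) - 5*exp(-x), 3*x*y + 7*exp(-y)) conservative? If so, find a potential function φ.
No, ∇×F = (3*x - 7*exp(-y), -3*y + 2*exp(z), 10*cos(2*x) - 3*cos(y) + 5*exp(-x)) ≠ 0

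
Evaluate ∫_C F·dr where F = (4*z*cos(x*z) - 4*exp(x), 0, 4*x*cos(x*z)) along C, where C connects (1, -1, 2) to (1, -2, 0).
-4*sin(2)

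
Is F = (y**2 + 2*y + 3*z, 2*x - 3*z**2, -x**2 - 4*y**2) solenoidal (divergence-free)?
Yes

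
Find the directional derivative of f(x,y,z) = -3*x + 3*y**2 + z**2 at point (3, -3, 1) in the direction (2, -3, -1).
23*sqrt(14)/7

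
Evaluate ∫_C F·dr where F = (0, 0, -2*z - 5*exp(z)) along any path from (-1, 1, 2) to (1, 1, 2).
0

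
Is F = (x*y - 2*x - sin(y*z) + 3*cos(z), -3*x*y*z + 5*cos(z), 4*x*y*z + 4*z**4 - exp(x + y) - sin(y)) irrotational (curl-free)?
No, ∇×F = (3*x*y + 4*x*z - exp(x + y) + 5*sin(z) - cos(y), -4*y*z - y*cos(y*z) + exp(x + y) - 3*sin(z), -x - 3*y*z + z*cos(y*z))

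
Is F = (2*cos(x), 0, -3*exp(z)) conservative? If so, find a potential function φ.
Yes, F is conservative. φ = -3*exp(z) + 2*sin(x)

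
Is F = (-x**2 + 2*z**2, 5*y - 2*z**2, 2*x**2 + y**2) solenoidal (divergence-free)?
No, ∇·F = 5 - 2*x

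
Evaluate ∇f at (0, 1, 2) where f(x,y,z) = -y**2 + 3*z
(0, -2, 3)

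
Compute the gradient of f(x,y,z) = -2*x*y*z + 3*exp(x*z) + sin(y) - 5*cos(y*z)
(z*(-2*y + 3*exp(x*z)), -2*x*z + 5*z*sin(y*z) + cos(y), -2*x*y + 3*x*exp(x*z) + 5*y*sin(y*z))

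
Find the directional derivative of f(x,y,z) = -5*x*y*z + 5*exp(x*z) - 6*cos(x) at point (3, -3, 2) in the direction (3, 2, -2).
6*sqrt(17)*(-10 + 3*sin(3))/17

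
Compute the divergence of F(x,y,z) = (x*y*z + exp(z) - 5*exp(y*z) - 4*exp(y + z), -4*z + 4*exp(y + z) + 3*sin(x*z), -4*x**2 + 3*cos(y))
y*z + 4*exp(y + z)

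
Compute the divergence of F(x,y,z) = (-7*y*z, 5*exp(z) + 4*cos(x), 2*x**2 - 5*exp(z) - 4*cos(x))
-5*exp(z)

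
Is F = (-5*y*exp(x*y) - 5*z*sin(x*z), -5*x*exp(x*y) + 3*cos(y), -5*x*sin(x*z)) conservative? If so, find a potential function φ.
Yes, F is conservative. φ = -5*exp(x*y) + 3*sin(y) + 5*cos(x*z)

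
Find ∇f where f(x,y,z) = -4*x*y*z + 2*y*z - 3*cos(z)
(-4*y*z, 2*z*(1 - 2*x), -4*x*y + 2*y + 3*sin(z))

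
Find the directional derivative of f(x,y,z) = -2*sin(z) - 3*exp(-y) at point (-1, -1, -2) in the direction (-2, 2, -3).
6*sqrt(17)*(cos(2) + E)/17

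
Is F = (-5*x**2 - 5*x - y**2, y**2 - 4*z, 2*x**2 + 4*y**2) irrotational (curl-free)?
No, ∇×F = (8*y + 4, -4*x, 2*y)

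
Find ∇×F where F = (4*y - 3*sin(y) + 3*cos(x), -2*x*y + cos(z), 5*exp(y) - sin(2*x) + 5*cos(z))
(5*exp(y) + sin(z), 2*cos(2*x), -2*y + 3*cos(y) - 4)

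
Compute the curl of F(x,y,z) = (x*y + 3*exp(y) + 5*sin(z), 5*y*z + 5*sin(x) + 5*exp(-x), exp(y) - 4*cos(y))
(-5*y + exp(y) + 4*sin(y), 5*cos(z), -x - 3*exp(y) + 5*cos(x) - 5*exp(-x))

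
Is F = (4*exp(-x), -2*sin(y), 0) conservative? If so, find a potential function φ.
Yes, F is conservative. φ = 2*cos(y) - 4*exp(-x)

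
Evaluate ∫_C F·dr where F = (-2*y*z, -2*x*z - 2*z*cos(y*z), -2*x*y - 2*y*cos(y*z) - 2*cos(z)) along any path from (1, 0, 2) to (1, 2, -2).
2*sin(4) + 4*sin(2) + 8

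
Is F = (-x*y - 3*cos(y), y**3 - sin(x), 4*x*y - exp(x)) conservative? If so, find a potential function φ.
No, ∇×F = (4*x, -4*y + exp(x), x - 3*sin(y) - cos(x)) ≠ 0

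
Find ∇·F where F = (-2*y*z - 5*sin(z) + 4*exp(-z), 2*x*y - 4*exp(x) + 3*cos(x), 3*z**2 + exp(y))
2*x + 6*z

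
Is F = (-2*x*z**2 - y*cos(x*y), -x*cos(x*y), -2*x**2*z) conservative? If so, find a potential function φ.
Yes, F is conservative. φ = -x**2*z**2 - sin(x*y)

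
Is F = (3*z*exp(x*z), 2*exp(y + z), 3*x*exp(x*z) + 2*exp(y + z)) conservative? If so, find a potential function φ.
Yes, F is conservative. φ = 3*exp(x*z) + 2*exp(y + z)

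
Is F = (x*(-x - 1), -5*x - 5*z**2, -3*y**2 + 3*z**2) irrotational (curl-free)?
No, ∇×F = (-6*y + 10*z, 0, -5)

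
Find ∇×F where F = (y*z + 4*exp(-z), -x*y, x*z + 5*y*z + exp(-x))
(5*z, y - z - 4*exp(-z) + exp(-x), -y - z)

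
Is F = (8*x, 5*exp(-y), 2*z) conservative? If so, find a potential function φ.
Yes, F is conservative. φ = 4*x**2 + z**2 - 5*exp(-y)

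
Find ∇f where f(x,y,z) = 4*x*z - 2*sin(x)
(4*z - 2*cos(x), 0, 4*x)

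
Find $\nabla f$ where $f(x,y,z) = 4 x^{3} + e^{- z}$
(12*x**2, 0, -exp(-z))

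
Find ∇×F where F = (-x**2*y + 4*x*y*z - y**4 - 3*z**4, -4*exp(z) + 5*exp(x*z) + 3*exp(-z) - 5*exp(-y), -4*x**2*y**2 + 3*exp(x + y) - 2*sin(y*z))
(-8*x**2*y - 5*x*exp(x*z) - 2*z*cos(y*z) + 4*exp(z) + 3*exp(x + y) + 3*exp(-z), 8*x*y**2 + 4*x*y - 12*z**3 - 3*exp(x + y), x**2 - 4*x*z + 4*y**3 + 5*z*exp(x*z))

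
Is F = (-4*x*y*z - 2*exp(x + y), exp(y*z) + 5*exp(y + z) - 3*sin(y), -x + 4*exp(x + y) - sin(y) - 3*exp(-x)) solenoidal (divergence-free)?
No, ∇·F = -4*y*z + z*exp(y*z) - 2*exp(x + y) + 5*exp(y + z) - 3*cos(y)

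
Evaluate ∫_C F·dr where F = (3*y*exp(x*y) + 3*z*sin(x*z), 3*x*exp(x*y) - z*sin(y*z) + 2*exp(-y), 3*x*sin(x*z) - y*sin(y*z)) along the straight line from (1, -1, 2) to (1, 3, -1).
-3*cos(1) - cosh(1) + cos(3) + 2*cos(2) + 5*sinh(1) + cosh(3) + 5*sinh(3)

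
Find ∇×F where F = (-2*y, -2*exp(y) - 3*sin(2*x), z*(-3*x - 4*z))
(0, 3*z, 2 - 6*cos(2*x))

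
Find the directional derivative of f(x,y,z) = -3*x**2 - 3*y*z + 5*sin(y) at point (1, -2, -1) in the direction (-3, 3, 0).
sqrt(2)*(5*cos(2) + 9)/2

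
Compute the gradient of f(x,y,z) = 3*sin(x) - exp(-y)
(3*cos(x), exp(-y), 0)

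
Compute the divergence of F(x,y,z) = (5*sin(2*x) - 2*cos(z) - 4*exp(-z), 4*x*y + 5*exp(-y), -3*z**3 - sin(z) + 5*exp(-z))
4*x - 9*z**2 + 10*cos(2*x) - cos(z) - 5*exp(-z) - 5*exp(-y)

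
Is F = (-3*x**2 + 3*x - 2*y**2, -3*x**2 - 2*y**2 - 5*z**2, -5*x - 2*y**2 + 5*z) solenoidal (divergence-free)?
No, ∇·F = -6*x - 4*y + 8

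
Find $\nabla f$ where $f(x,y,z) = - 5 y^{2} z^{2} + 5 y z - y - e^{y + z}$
(0, -10*y*z**2 + 5*z - exp(y + z) - 1, -10*y**2*z + 5*y - exp(y + z))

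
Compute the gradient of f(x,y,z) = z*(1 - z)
(0, 0, 1 - 2*z)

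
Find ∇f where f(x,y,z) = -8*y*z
(0, -8*z, -8*y)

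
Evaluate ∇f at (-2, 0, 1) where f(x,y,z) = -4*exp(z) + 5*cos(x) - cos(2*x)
((5 - 4*cos(2))*sin(2), 0, -4*E)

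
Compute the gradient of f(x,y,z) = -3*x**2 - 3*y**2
(-6*x, -6*y, 0)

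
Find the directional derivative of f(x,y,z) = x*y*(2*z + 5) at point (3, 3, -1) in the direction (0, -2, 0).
-9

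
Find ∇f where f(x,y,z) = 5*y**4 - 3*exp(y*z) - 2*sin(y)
(0, 20*y**3 - 3*z*exp(y*z) - 2*cos(y), -3*y*exp(y*z))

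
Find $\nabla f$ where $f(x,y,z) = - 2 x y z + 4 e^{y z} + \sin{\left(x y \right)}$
(y*(-2*z + cos(x*y)), -2*x*z + x*cos(x*y) + 4*z*exp(y*z), 2*y*(-x + 2*exp(y*z)))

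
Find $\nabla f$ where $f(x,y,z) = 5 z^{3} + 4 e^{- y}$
(0, -4*exp(-y), 15*z**2)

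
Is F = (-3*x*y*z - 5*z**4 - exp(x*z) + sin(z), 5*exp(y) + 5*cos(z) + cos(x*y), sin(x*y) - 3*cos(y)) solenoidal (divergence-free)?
No, ∇·F = -x*sin(x*y) - 3*y*z - z*exp(x*z) + 5*exp(y)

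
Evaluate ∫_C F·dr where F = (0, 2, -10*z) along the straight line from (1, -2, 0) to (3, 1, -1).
1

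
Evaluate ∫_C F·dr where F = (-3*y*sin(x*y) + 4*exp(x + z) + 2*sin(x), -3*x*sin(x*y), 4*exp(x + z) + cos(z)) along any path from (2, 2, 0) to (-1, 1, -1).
-8*sinh(2) + 2*cos(2) + sqrt(2)*cos(pi/4 + 1) - 3*cos(4)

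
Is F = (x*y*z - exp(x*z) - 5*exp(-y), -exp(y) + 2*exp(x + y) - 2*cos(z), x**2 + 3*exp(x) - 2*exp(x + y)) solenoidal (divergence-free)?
No, ∇·F = y*z - z*exp(x*z) - exp(y) + 2*exp(x + y)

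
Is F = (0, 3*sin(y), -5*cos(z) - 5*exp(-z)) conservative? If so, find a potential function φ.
Yes, F is conservative. φ = -5*sin(z) - 3*cos(y) + 5*exp(-z)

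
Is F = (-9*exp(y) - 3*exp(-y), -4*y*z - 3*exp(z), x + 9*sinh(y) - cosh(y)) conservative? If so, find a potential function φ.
No, ∇×F = (4*y + 3*exp(z) - sinh(y) + 9*cosh(y), -1, 9*exp(y) - 3*exp(-y)) ≠ 0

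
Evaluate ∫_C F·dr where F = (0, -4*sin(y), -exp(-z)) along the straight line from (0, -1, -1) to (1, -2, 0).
-E - 4*cos(1) + 4*cos(2) + 1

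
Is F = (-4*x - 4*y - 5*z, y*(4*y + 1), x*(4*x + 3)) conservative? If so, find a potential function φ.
No, ∇×F = (0, -8*x - 8, 4) ≠ 0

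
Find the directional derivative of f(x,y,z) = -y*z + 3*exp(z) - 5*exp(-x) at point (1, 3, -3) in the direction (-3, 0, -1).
3*sqrt(10)*(-5*exp(2) - 1 + exp(3))*exp(-3)/10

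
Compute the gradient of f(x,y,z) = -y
(0, -1, 0)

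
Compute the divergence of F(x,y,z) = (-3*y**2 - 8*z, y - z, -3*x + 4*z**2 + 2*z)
8*z + 3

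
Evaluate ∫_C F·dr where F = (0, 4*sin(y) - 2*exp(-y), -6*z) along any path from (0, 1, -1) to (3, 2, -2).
-9 - 2*exp(-1) + 2*exp(-2) - 4*cos(2) + 4*cos(1)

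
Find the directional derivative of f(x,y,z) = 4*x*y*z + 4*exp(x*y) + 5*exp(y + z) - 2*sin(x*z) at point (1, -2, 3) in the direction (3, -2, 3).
sqrt(22)*(-120*exp(2) - 32 + 5*exp(3) - 24*exp(2)*cos(3))*exp(-2)/22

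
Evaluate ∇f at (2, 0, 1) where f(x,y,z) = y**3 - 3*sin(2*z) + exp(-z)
(0, 0, -exp(-1) - 6*cos(2))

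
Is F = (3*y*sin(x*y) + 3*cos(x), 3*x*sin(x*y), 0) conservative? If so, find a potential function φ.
Yes, F is conservative. φ = 3*sin(x) - 3*cos(x*y)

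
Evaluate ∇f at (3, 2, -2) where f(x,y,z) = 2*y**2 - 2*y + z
(0, 6, 1)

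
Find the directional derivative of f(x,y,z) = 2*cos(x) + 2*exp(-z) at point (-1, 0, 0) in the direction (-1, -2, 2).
-4/3 - 2*sin(1)/3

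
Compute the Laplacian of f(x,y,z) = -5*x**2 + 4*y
-10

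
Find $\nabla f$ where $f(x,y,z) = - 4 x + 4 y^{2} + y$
(-4, 8*y + 1, 0)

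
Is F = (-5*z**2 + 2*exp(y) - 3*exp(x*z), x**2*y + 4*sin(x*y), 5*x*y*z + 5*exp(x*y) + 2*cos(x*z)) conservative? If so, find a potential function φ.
No, ∇×F = (5*x*(z + exp(x*y)), -3*x*exp(x*z) - 5*y*z - 5*y*exp(x*y) + 2*z*sin(x*z) - 10*z, 2*x*y + 4*y*cos(x*y) - 2*exp(y)) ≠ 0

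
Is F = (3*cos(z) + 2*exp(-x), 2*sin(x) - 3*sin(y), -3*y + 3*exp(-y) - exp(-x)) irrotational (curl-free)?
No, ∇×F = (-3 - 3*exp(-y), -3*sin(z) - exp(-x), 2*cos(x))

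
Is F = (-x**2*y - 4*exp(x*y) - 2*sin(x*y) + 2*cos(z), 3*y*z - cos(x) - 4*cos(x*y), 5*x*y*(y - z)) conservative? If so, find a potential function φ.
No, ∇×F = (10*x*y - 5*x*z - 3*y, -5*y*(y - z) - 2*sin(z), x**2 + 4*x*exp(x*y) + 2*x*cos(x*y) + 4*y*sin(x*y) + sin(x)) ≠ 0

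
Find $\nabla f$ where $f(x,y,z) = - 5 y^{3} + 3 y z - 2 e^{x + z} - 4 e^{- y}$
(-2*exp(x + z), -15*y**2 + 3*z + 4*exp(-y), 3*y - 2*exp(x + z))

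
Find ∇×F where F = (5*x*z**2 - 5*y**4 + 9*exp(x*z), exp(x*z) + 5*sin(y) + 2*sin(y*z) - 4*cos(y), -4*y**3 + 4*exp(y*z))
(-x*exp(x*z) - 12*y**2 - 2*y*cos(y*z) + 4*z*exp(y*z), x*(10*z + 9*exp(x*z)), 20*y**3 + z*exp(x*z))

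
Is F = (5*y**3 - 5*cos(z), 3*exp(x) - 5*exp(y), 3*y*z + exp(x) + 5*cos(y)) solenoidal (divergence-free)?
No, ∇·F = 3*y - 5*exp(y)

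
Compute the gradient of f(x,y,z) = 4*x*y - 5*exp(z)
(4*y, 4*x, -5*exp(z))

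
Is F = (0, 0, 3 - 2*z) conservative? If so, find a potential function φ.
Yes, F is conservative. φ = z*(3 - z)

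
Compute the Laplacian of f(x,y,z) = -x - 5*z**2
-10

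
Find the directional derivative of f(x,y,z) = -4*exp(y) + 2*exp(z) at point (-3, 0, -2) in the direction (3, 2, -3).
sqrt(22)*(-4*exp(2) - 3)*exp(-2)/11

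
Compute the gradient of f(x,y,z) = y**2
(0, 2*y, 0)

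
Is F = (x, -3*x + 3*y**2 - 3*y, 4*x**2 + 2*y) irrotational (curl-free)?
No, ∇×F = (2, -8*x, -3)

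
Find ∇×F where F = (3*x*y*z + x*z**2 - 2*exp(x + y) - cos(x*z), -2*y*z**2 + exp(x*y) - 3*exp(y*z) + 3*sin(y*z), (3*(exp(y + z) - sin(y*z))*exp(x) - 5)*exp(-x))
(4*y*z + 3*y*exp(y*z) - 3*y*cos(y*z) - 3*z*cos(y*z) + 3*exp(y + z), 3*x*y + 2*x*z + x*sin(x*z) - 5*exp(-x), -3*x*z + y*exp(x*y) + 2*exp(x + y))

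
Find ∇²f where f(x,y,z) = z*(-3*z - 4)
-6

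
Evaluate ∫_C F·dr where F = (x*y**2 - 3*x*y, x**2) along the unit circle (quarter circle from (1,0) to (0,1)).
17/12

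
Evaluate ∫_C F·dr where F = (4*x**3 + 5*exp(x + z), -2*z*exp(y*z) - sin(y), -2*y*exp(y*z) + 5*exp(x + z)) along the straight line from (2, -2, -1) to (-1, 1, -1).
-15 - 5*E - 2*exp(-1) - cos(2) + cos(1) + 5*exp(-2) + 2*exp(2)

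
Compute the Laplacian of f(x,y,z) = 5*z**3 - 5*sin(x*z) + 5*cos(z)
5*x**2*sin(x*z) + 5*z**2*sin(x*z) + 30*z - 5*cos(z)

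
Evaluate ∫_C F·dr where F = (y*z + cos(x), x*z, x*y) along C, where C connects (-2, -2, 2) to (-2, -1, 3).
-2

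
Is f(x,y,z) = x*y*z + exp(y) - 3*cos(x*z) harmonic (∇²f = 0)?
No, ∇²f = 3*x**2*cos(x*z) + 3*z**2*cos(x*z) + exp(y)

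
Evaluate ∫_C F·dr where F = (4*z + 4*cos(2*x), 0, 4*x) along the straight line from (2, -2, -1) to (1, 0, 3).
-2*sin(4) + 2*sin(2) + 20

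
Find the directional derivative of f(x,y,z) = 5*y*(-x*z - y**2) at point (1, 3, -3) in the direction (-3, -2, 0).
105*sqrt(13)/13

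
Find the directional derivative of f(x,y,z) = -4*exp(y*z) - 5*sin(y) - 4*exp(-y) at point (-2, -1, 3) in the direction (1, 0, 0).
0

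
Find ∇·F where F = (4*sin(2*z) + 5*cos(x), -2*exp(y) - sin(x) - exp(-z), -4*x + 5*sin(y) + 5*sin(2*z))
-2*exp(y) - 5*sin(x) + 10*cos(2*z)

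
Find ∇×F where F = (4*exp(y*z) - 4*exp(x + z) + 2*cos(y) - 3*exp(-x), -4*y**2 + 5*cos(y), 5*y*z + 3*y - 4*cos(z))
(5*z + 3, 4*y*exp(y*z) - 4*exp(x + z), -4*z*exp(y*z) + 2*sin(y))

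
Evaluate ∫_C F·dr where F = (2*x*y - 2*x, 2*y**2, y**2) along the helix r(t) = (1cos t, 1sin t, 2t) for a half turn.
pi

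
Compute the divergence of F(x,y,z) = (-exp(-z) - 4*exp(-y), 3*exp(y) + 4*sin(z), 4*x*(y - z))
-4*x + 3*exp(y)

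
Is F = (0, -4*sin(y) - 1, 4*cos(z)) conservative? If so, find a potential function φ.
Yes, F is conservative. φ = -y + 4*sin(z) + 4*cos(y)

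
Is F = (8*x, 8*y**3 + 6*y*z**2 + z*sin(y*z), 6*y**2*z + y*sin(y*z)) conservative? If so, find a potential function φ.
Yes, F is conservative. φ = 4*x**2 + 2*y**4 + 3*y**2*z**2 - cos(y*z)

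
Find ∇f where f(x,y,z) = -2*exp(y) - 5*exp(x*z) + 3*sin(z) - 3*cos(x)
(-5*z*exp(x*z) + 3*sin(x), -2*exp(y), -5*x*exp(x*z) + 3*cos(z))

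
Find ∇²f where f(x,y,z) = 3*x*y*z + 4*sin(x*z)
-4*(x**2 + z**2)*sin(x*z)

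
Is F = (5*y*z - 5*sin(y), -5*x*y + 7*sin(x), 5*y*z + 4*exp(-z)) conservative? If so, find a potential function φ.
No, ∇×F = (5*z, 5*y, -5*y - 5*z + 7*cos(x) + 5*cos(y)) ≠ 0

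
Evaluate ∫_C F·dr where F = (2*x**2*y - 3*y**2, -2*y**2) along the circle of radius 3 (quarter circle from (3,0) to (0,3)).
36 - 81*pi/8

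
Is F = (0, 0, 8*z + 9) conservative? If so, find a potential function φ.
Yes, F is conservative. φ = z*(4*z + 9)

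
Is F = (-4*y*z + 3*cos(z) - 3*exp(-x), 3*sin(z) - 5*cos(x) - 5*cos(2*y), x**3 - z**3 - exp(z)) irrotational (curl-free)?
No, ∇×F = (-3*cos(z), -3*x**2 - 4*y - 3*sin(z), 4*z + 5*sin(x))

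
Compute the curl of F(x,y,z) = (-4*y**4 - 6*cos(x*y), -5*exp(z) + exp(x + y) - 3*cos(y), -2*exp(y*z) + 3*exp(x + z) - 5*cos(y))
(-2*z*exp(y*z) + 5*exp(z) + 5*sin(y), -3*exp(x + z), -6*x*sin(x*y) + 16*y**3 + exp(x + y))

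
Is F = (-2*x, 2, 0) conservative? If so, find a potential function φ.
Yes, F is conservative. φ = -x**2 + 2*y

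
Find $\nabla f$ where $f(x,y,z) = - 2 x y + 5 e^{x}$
(-2*y + 5*exp(x), -2*x, 0)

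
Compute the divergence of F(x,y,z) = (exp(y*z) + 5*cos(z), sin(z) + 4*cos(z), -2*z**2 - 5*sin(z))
-4*z - 5*cos(z)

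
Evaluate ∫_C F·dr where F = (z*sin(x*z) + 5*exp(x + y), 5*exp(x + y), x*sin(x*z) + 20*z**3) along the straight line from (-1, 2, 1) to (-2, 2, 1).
-5*E - cos(2) + cos(1) + 5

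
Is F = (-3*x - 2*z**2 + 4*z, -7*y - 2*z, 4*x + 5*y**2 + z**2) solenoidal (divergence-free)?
No, ∇·F = 2*z - 10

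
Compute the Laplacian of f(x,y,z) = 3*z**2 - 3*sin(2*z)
12*sin(2*z) + 6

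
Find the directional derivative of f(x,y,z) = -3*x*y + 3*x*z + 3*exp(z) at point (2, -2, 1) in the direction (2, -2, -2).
sqrt(3)*(3 - E)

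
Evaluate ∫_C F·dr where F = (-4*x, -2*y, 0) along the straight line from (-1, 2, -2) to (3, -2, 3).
-16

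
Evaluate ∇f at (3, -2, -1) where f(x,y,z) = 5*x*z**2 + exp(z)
(5, 0, -30 + exp(-1))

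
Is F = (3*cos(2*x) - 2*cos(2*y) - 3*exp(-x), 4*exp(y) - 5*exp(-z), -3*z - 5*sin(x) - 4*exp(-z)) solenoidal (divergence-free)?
No, ∇·F = 4*exp(y) - 6*sin(2*x) - 3 + 4*exp(-z) + 3*exp(-x)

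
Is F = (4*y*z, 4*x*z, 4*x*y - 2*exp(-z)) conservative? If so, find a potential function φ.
Yes, F is conservative. φ = 4*x*y*z + 2*exp(-z)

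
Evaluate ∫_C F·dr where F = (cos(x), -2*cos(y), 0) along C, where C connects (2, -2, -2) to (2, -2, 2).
0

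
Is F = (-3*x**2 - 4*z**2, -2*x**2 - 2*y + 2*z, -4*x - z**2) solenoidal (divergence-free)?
No, ∇·F = -6*x - 2*z - 2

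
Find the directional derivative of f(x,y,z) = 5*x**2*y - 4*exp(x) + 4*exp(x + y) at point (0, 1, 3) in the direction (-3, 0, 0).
4 - 4*E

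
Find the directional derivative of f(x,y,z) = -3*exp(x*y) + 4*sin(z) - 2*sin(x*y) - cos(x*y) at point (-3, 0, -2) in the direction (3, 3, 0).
15*sqrt(2)/2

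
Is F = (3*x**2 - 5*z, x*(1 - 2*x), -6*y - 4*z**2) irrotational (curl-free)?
No, ∇×F = (-6, -5, 1 - 4*x)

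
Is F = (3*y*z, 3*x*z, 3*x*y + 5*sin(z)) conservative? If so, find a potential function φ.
Yes, F is conservative. φ = 3*x*y*z - 5*cos(z)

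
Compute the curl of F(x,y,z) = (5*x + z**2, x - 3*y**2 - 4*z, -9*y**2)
(4 - 18*y, 2*z, 1)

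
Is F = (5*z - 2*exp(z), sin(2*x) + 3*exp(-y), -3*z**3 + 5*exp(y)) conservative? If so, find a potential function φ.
No, ∇×F = (5*exp(y), 5 - 2*exp(z), 2*cos(2*x)) ≠ 0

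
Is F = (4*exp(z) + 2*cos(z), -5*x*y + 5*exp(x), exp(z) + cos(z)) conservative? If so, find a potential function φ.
No, ∇×F = (0, 4*exp(z) - 2*sin(z), -5*y + 5*exp(x)) ≠ 0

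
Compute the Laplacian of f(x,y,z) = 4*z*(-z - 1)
-8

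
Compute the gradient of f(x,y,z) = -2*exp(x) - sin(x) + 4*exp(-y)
(-2*exp(x) - cos(x), -4*exp(-y), 0)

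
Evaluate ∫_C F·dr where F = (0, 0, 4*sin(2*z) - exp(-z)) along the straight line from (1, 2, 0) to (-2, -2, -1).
-2*cos(2) + 1 + E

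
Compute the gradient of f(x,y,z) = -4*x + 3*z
(-4, 0, 3)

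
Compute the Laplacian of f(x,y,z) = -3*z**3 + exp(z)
-18*z + exp(z)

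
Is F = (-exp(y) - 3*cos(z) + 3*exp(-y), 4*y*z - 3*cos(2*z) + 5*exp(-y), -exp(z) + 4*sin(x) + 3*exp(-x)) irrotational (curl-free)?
No, ∇×F = (-4*y - 6*sin(2*z), 3*sin(z) - 4*cos(x) + 3*exp(-x), exp(y) + 3*exp(-y))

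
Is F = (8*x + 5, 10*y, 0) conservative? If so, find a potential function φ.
Yes, F is conservative. φ = 4*x**2 + 5*x + 5*y**2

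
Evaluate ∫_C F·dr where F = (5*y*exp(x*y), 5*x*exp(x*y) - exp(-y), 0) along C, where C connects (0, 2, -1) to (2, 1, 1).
-5 - exp(-2) + exp(-1) + 5*exp(2)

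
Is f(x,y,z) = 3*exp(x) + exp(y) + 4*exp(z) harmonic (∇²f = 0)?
No, ∇²f = 3*exp(x) + exp(y) + 4*exp(z)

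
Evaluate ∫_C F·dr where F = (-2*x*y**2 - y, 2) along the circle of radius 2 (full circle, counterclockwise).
4*pi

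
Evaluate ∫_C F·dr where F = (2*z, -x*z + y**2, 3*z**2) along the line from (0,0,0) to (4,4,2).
80/3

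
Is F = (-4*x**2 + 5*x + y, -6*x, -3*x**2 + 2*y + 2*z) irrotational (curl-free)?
No, ∇×F = (2, 6*x, -7)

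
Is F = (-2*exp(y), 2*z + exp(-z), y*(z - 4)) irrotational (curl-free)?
No, ∇×F = (z - 6 + exp(-z), 0, 2*exp(y))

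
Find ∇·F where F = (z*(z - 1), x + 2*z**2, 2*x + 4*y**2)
0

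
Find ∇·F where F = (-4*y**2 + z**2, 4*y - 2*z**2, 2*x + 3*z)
7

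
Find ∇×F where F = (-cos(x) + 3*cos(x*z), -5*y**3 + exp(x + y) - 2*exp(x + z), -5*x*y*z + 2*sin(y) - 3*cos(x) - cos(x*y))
(-5*x*z + x*sin(x*y) + 2*exp(x + z) + 2*cos(y), -3*x*sin(x*z) + 5*y*z - y*sin(x*y) - 3*sin(x), exp(x + y) - 2*exp(x + z))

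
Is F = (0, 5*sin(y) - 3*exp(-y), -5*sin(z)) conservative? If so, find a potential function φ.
Yes, F is conservative. φ = -5*cos(y) + 5*cos(z) + 3*exp(-y)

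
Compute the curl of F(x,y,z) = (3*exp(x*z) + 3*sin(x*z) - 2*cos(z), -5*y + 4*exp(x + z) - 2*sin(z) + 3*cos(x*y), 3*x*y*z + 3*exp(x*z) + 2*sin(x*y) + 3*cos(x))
(3*x*z + 2*x*cos(x*y) - 4*exp(x + z) + 2*cos(z), 3*x*exp(x*z) + 3*x*cos(x*z) - 3*y*z - 2*y*cos(x*y) - 3*z*exp(x*z) + 3*sin(x) + 2*sin(z), -3*y*sin(x*y) + 4*exp(x + z))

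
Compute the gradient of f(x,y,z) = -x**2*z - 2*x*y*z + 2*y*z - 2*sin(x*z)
(-2*z*(x + y + cos(x*z)), 2*z*(1 - x), -x**2 - 2*x*y - 2*x*cos(x*z) + 2*y)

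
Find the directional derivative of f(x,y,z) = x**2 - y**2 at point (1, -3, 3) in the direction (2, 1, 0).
2*sqrt(5)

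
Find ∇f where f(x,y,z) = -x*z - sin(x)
(-z - cos(x), 0, -x)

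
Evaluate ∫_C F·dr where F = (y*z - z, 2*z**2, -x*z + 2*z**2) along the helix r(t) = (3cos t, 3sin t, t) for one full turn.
pi*(-27*pi + 54 + 16*pi**2)/3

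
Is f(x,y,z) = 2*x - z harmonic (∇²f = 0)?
Yes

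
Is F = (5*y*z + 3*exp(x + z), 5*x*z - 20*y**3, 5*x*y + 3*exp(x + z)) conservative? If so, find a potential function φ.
Yes, F is conservative. φ = 5*x*y*z - 5*y**4 + 3*exp(x + z)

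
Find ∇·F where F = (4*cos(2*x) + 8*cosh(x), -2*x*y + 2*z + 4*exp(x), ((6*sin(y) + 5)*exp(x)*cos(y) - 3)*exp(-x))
-2*x - 8*sin(2*x) + 8*sinh(x)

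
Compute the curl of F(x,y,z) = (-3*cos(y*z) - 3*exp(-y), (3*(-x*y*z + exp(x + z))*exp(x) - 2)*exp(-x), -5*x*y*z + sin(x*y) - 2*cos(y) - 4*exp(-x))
(3*x*y - 5*x*z + x*cos(x*y) - 3*exp(x + z) + 2*sin(y), (y*(5*z + 3*sin(y*z) - cos(x*y))*exp(x) - 4)*exp(-x), -3*y*z - 3*z*sin(y*z) + 3*exp(x + z) - 3*exp(-y) + 2*exp(-x))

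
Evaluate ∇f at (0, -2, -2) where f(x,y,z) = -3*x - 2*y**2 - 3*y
(-3, 5, 0)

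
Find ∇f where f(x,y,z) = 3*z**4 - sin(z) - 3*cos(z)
(0, 0, 12*z**3 + 3*sin(z) - cos(z))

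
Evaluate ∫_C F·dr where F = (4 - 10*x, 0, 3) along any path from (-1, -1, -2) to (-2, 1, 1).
-10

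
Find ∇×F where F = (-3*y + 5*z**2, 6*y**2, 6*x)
(0, 10*z - 6, 3)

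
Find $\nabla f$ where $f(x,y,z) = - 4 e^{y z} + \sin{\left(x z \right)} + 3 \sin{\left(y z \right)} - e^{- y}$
(z*cos(x*z), -4*z*exp(y*z) + 3*z*cos(y*z) + exp(-y), x*cos(x*z) - 4*y*exp(y*z) + 3*y*cos(y*z))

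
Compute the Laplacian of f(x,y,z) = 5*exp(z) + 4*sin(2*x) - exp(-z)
5*exp(z) - 16*sin(2*x) - exp(-z)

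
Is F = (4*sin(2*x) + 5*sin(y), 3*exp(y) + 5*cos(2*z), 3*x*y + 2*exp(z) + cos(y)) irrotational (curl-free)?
No, ∇×F = (3*x - sin(y) + 10*sin(2*z), -3*y, -5*cos(y))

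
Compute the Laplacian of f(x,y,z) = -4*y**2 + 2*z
-8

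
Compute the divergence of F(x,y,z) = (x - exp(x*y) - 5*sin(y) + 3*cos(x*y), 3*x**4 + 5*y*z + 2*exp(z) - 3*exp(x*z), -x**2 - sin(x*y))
-y*exp(x*y) - 3*y*sin(x*y) + 5*z + 1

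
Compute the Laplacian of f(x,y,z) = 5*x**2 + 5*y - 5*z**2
0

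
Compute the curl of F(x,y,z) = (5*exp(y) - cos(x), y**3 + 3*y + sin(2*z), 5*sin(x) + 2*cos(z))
(-2*cos(2*z), -5*cos(x), -5*exp(y))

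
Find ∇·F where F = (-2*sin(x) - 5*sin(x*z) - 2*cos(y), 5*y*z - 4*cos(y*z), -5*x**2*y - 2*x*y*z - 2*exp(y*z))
-2*x*y - 2*y*exp(y*z) + 4*z*sin(y*z) - 5*z*cos(x*z) + 5*z - 2*cos(x)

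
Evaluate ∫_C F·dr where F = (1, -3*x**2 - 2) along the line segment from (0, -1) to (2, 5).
-34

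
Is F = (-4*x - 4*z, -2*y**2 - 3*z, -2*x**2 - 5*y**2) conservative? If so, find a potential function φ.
No, ∇×F = (3 - 10*y, 4*x - 4, 0) ≠ 0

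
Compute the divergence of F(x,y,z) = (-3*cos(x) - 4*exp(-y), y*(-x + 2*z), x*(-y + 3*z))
2*x + 2*z + 3*sin(x)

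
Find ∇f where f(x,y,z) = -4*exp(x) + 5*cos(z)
(-4*exp(x), 0, -5*sin(z))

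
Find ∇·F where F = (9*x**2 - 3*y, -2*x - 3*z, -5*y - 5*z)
18*x - 5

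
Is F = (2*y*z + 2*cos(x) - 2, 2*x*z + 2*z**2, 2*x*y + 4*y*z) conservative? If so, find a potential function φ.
Yes, F is conservative. φ = 2*x*y*z - 2*x + 2*y*z**2 + 2*sin(x)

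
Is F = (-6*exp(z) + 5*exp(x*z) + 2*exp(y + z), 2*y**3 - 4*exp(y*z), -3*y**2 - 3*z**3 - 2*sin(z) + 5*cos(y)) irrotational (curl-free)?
No, ∇×F = (4*y*exp(y*z) - 6*y - 5*sin(y), 5*x*exp(x*z) - 6*exp(z) + 2*exp(y + z), -2*exp(y + z))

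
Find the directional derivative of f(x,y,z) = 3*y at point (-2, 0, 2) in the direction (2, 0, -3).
0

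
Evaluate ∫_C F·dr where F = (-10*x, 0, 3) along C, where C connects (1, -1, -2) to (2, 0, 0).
-9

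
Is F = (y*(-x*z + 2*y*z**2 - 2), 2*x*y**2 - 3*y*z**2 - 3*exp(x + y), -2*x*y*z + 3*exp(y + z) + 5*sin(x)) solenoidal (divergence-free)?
No, ∇·F = 2*x*y - y*z - 3*z**2 - 3*exp(x + y) + 3*exp(y + z)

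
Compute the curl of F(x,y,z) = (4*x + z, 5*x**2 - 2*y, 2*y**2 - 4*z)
(4*y, 1, 10*x)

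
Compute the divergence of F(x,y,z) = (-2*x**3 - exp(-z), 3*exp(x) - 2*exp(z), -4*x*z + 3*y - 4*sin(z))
-6*x**2 - 4*x - 4*cos(z)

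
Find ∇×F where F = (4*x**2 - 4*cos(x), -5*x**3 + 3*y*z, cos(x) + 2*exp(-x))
(-3*y, sin(x) + 2*exp(-x), -15*x**2)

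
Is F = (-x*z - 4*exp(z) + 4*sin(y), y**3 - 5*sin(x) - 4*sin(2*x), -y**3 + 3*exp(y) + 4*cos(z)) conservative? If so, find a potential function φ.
No, ∇×F = (-3*y**2 + 3*exp(y), -x - 4*exp(z), -5*cos(x) - 8*cos(2*x) - 4*cos(y)) ≠ 0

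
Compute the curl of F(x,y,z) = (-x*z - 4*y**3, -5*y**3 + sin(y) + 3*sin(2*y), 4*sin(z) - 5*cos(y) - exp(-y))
(5*sin(y) + exp(-y), -x, 12*y**2)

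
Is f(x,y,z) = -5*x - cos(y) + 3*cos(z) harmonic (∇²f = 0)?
No, ∇²f = cos(y) - 3*cos(z)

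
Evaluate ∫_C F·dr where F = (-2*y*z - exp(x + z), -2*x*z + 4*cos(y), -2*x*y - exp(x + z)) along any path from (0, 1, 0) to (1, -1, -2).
-8*sin(1) - 3 - exp(-1)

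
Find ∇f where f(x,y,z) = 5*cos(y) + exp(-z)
(0, -5*sin(y), -exp(-z))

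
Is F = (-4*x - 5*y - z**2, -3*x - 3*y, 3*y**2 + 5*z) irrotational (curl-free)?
No, ∇×F = (6*y, -2*z, 2)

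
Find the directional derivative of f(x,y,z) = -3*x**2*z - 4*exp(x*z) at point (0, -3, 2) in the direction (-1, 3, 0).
4*sqrt(10)/5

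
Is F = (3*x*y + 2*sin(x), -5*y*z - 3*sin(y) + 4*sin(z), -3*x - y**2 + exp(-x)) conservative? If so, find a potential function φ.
No, ∇×F = (3*y - 4*cos(z), 3 + exp(-x), -3*x) ≠ 0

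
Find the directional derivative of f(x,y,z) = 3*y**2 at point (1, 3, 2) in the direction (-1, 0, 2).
0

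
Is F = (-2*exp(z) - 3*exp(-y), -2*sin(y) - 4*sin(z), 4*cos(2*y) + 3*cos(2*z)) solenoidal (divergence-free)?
No, ∇·F = -6*sin(2*z) - 2*cos(y)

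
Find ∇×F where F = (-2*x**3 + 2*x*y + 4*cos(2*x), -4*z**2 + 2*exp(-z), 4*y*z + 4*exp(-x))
(12*z + 2*exp(-z), 4*exp(-x), -2*x)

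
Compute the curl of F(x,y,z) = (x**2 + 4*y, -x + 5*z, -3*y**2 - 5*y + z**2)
(-6*y - 10, 0, -5)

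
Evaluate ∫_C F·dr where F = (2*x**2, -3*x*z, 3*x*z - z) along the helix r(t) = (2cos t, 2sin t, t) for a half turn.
-7*pi**2/2 - 68/3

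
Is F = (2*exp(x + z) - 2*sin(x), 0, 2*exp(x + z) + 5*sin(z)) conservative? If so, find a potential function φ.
Yes, F is conservative. φ = 2*exp(x + z) + 2*cos(x) - 5*cos(z)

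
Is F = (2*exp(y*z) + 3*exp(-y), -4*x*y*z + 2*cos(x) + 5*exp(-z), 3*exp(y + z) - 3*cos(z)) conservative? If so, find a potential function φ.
No, ∇×F = (4*x*y + 3*exp(y + z) + 5*exp(-z), 2*y*exp(y*z), -4*y*z - 2*z*exp(y*z) - 2*sin(x) + 3*exp(-y)) ≠ 0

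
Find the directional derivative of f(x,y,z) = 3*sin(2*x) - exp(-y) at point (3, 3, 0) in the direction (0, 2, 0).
exp(-3)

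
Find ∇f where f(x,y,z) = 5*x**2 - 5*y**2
(10*x, -10*y, 0)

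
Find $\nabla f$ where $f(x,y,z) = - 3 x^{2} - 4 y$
(-6*x, -4, 0)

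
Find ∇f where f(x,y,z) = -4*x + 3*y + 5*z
(-4, 3, 5)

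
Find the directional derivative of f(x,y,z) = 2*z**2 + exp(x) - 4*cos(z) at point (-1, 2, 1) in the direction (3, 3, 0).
sqrt(2)*exp(-1)/2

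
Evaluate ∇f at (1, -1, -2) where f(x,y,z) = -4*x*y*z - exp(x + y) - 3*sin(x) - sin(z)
(-9 - 3*cos(1), 7, 4 - cos(2))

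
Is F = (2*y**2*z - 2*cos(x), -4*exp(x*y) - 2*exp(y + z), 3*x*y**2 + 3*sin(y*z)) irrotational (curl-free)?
No, ∇×F = (6*x*y + 3*z*cos(y*z) + 2*exp(y + z), -y**2, 4*y*(-z - exp(x*y)))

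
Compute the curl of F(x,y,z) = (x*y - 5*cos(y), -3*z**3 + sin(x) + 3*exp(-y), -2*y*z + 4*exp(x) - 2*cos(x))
(z*(9*z - 2), -4*exp(x) - 2*sin(x), -x - 5*sin(y) + cos(x))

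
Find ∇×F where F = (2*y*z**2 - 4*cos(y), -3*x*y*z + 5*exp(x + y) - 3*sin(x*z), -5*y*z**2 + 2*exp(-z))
(3*x*y + 3*x*cos(x*z) - 5*z**2, 4*y*z, -3*y*z - 2*z**2 - 3*z*cos(x*z) + 5*exp(x + y) - 4*sin(y))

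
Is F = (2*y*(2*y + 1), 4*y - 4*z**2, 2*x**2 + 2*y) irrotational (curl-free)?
No, ∇×F = (8*z + 2, -4*x, -8*y - 2)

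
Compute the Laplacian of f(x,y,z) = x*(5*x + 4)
10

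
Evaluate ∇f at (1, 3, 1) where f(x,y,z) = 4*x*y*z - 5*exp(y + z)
(12, 4 - 5*exp(4), 12 - 5*exp(4))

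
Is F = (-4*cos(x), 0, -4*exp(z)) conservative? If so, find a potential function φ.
Yes, F is conservative. φ = -4*exp(z) - 4*sin(x)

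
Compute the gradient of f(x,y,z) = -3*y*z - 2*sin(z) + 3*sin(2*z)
(0, -3*z, -3*y - 2*cos(z) + 6*cos(2*z))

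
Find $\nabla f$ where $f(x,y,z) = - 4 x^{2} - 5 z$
(-8*x, 0, -5)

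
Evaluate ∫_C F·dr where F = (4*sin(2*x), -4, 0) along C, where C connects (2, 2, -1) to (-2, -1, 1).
12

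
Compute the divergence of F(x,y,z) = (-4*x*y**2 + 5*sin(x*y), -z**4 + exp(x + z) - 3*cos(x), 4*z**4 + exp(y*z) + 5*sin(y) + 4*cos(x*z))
-4*x*sin(x*z) - 4*y**2 + y*exp(y*z) + 5*y*cos(x*y) + 16*z**3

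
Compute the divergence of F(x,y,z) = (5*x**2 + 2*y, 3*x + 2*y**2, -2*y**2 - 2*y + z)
10*x + 4*y + 1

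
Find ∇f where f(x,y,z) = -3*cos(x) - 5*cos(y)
(3*sin(x), 5*sin(y), 0)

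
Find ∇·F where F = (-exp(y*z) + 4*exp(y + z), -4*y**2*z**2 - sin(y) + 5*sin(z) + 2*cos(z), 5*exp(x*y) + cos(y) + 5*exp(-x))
-8*y*z**2 - cos(y)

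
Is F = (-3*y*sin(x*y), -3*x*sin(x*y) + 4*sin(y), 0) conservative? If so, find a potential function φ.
Yes, F is conservative. φ = -4*cos(y) + 3*cos(x*y)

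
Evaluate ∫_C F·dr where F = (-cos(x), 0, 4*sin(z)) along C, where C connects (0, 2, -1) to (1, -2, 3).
-sin(1) + 4*cos(1) - 4*cos(3)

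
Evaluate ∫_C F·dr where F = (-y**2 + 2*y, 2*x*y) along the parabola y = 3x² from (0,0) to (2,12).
944/5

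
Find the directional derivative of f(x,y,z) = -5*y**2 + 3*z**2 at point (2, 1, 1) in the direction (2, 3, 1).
-12*sqrt(14)/7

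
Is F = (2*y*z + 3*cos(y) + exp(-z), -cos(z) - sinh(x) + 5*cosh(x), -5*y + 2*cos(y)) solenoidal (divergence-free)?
Yes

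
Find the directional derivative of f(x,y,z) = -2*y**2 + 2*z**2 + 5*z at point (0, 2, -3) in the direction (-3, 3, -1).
-17*sqrt(19)/19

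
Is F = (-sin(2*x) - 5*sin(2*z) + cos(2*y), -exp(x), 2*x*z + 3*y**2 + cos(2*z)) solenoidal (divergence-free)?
No, ∇·F = 2*x - 2*sin(2*z) - 2*cos(2*x)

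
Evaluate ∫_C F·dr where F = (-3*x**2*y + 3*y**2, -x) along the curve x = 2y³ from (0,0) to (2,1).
-41/10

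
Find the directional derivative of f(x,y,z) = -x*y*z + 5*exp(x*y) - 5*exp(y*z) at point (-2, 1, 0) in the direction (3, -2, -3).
sqrt(22)*(35 + 9*exp(2))*exp(-2)/22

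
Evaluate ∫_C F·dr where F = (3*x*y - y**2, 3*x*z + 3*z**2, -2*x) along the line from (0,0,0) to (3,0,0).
0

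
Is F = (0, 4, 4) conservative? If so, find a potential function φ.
Yes, F is conservative. φ = 4*y + 4*z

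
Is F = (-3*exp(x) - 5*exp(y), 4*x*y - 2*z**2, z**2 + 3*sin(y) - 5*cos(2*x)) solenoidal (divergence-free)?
No, ∇·F = 4*x + 2*z - 3*exp(x)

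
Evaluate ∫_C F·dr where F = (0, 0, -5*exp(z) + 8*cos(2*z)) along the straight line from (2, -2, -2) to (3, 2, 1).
-5*E + 4*sin(4) + 5*exp(-2) + 4*sin(2)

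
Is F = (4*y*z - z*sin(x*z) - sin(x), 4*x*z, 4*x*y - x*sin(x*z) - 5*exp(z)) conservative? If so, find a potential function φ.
Yes, F is conservative. φ = 4*x*y*z - 5*exp(z) + cos(x) + cos(x*z)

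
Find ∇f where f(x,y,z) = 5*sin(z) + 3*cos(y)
(0, -3*sin(y), 5*cos(z))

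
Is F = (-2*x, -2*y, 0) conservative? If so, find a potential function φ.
Yes, F is conservative. φ = -x**2 - y**2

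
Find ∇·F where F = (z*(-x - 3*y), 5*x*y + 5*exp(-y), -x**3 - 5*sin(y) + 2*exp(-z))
5*x - z - 2*exp(-z) - 5*exp(-y)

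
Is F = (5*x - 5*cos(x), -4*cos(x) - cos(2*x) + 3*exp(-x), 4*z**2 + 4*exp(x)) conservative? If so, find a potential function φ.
No, ∇×F = (0, -4*exp(x), (4*(cos(x) + 1)*exp(x)*sin(x) - 3)*exp(-x)) ≠ 0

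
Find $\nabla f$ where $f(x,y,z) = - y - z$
(0, -1, -1)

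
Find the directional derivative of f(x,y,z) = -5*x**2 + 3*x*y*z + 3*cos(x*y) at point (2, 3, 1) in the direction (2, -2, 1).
-16/3 - 2*sin(6)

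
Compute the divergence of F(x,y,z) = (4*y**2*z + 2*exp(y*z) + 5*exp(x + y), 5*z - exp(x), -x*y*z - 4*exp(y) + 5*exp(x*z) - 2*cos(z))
-x*y + 5*x*exp(x*z) + 5*exp(x + y) + 2*sin(z)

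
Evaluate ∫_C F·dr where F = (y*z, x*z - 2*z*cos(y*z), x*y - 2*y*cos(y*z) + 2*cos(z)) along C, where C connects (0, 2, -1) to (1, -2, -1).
2 - 4*sin(2)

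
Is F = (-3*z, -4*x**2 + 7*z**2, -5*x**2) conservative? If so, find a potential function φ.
No, ∇×F = (-14*z, 10*x - 3, -8*x) ≠ 0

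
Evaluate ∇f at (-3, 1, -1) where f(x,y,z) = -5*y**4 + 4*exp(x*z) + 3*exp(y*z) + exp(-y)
(-4*exp(3), -20 - 4*exp(-1), 3*(1 - 4*exp(4))*exp(-1))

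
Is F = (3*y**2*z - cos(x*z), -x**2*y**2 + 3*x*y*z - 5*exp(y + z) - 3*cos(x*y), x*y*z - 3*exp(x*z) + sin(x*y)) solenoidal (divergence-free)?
No, ∇·F = -2*x**2*y + x*y + 3*x*z - 3*x*exp(x*z) + 3*x*sin(x*y) + z*sin(x*z) - 5*exp(y + z)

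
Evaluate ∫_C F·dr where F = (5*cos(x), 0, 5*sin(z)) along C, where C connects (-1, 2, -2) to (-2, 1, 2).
-5*sin(2) + 5*sin(1)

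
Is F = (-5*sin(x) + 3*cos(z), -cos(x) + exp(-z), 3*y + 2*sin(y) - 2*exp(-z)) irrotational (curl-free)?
No, ∇×F = (2*cos(y) + 3 + exp(-z), -3*sin(z), sin(x))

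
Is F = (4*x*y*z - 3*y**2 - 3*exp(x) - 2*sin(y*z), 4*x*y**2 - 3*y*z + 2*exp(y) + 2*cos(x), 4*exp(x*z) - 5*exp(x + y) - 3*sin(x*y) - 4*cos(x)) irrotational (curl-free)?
No, ∇×F = (-3*x*cos(x*y) + 3*y - 5*exp(x + y), 4*x*y + 3*y*cos(x*y) - 2*y*cos(y*z) - 4*z*exp(x*z) + 5*exp(x + y) - 4*sin(x), -4*x*z + 4*y**2 + 6*y + 2*z*cos(y*z) - 2*sin(x))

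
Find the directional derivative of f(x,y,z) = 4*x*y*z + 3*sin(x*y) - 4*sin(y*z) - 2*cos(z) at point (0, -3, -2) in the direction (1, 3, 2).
sqrt(14)*(-4*sin(2) + 15 + 48*cos(6))/14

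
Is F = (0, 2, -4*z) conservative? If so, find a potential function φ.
Yes, F is conservative. φ = 2*y - 2*z**2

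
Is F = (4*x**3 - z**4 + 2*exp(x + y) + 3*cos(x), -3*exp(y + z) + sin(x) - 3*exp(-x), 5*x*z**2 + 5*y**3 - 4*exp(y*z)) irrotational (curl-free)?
No, ∇×F = (15*y**2 - 4*z*exp(y*z) + 3*exp(y + z), z**2*(-4*z - 5), -2*exp(x + y) + cos(x) + 3*exp(-x))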